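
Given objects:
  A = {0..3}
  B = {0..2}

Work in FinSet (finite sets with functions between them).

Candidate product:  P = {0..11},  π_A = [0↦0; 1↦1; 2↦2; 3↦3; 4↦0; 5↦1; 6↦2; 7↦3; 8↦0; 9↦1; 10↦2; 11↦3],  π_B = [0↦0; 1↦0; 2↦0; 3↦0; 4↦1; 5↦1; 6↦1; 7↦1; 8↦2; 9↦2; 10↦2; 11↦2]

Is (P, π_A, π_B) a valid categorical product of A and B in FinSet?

Answer: VALID PRODUCT

Trace:
|A|·|B| = 4·3 = 12;  |P| = 12
Check the pairing map k ↦ (π_A(k), π_B(k)):
  0 ↦ (0,0)
  1 ↦ (1,0)
  2 ↦ (2,0)
  3 ↦ (3,0)
  4 ↦ (0,1)
  5 ↦ (1,1)
  6 ↦ (2,1)
  7 ↦ (3,1)
  8 ↦ (0,2)
  9 ↦ (1,2)
  10 ↦ (2,2)
  11 ↦ (3,2)
distinct pairs in image: 12 / 12 needed
  → bijection onto A×B; projections well-typed.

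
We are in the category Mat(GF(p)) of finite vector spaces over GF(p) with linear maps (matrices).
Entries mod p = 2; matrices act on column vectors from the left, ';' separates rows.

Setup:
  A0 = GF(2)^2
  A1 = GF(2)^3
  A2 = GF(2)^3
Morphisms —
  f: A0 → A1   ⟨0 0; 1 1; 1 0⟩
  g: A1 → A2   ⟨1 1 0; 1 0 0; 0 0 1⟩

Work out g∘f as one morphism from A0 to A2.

  e0=⟨1,0⟩ f→⟨0,1,1⟩ g→⟨1,0,1⟩
  e1=⟨0,1⟩ f→⟨0,1,0⟩ g→⟨1,0,0⟩
composite: ⟨1 1; 0 0; 1 0⟩

Answer: ⟨1 1; 0 0; 1 0⟩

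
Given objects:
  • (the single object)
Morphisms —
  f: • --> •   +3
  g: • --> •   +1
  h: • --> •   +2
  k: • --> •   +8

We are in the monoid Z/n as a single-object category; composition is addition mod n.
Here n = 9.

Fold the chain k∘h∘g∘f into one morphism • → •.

Answer: +5

Work:
  0 +3≡3 +1≡4 +2≡6 +8≡5  (mod 9)
⟦path⟧: +5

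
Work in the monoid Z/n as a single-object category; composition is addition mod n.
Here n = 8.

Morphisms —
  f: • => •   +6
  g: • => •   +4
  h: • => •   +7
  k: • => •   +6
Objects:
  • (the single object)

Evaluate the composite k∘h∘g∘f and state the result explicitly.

Answer: +7

Derivation:
  0 +6≡6 +4≡2 +7≡1 +6≡7  (mod 8)
⟦path⟧: +7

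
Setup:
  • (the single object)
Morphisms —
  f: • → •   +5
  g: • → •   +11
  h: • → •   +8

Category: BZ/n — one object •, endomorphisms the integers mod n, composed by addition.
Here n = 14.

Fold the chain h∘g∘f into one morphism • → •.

Answer: +10

Trace:
  0 +5≡5 +11≡2 +8≡10  (mod 14)
⟦path⟧: +10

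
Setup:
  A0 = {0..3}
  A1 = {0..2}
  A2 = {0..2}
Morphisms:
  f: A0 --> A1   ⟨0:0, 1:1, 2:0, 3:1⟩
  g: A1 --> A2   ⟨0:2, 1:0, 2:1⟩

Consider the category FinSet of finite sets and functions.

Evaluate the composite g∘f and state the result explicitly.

Answer: ⟨0:2, 1:0, 2:2, 3:0⟩

Trace:
  0 f-->0 g-->2
  1 f-->1 g-->0
  2 f-->0 g-->2
  3 f-->1 g-->0
composite: ⟨0:2, 1:0, 2:2, 3:0⟩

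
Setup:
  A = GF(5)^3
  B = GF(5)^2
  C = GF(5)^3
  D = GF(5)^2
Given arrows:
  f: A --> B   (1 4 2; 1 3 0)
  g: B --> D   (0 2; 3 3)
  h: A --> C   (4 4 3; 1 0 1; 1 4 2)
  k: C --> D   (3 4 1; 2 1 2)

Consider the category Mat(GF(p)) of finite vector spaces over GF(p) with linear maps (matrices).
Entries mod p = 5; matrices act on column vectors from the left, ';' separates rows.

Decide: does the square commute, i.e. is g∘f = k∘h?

Path 1 = f;g:
  e0=[1,0,0] f-->[1,1] g-->[2,1]
  e1=[0,1,0] f-->[4,3] g-->[1,1]
  e2=[0,0,1] f-->[2,0] g-->[0,1]
  result₁ = (2 1 0; 1 1 1)
Path 2 = h;k:
  e0=[1,0,0] h-->[4,1,1] k-->[2,1]
  e1=[0,1,0] h-->[4,0,4] k-->[1,1]
  e2=[0,0,1] h-->[3,1,2] k-->[0,1]
  result₂ = (2 1 0; 1 1 1)
Equal? same morphism ✓

Answer: COMMUTES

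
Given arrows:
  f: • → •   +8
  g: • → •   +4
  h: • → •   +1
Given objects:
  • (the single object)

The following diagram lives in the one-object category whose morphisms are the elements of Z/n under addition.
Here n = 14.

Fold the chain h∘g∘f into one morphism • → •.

Answer: +13

Derivation:
  0 +8≡8 +4≡12 +1≡13  (mod 14)
composite: +13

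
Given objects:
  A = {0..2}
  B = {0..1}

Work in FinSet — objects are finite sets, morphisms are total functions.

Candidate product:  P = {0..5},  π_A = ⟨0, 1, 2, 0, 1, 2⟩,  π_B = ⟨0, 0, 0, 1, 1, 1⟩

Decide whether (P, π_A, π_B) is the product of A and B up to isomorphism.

Answer: VALID PRODUCT

Derivation:
|A|·|B| = 3·2 = 6;  |P| = 6
Check the pairing map k ↦ (π_A(k), π_B(k)):
  0 -> (0,0)
  1 -> (1,0)
  2 -> (2,0)
  3 -> (0,1)
  4 -> (1,1)
  5 -> (2,1)
distinct pairs in image: 6 / 6 needed
  → bijection onto A×B; projections well-typed.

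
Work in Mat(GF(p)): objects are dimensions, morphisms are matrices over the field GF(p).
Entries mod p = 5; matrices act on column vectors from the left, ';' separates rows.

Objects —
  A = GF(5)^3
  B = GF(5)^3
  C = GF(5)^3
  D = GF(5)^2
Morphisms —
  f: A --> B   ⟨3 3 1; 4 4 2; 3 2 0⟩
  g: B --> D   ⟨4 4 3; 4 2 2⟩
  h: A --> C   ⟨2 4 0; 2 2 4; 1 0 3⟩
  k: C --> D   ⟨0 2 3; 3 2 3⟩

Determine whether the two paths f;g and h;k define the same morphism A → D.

1) trace f;g:
  e0=(1,0,0) f-->(3,4,3) g-->(2,1)
  e1=(0,1,0) f-->(3,4,2) g-->(4,4)
  e2=(0,0,1) f-->(1,2,0) g-->(2,3)
  composite₁ = ⟨2 4 2; 1 4 3⟩
2) trace h;k:
  e0=(1,0,0) h-->(2,2,1) k-->(2,3)
  e1=(0,1,0) h-->(4,2,0) k-->(4,1)
  e2=(0,0,1) h-->(0,4,3) k-->(2,2)
  composite₂ = ⟨2 4 2; 3 1 2⟩
Equal? NO — does not commute

Answer: DOES NOT COMMUTE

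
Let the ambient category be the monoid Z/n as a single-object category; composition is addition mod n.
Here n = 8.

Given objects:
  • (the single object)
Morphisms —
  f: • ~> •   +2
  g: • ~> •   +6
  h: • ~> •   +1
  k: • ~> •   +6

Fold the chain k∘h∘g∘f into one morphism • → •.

Answer: +7

Work:
  0 +2≡2 +6≡0 +1≡1 +6≡7  (mod 8)
composite: +7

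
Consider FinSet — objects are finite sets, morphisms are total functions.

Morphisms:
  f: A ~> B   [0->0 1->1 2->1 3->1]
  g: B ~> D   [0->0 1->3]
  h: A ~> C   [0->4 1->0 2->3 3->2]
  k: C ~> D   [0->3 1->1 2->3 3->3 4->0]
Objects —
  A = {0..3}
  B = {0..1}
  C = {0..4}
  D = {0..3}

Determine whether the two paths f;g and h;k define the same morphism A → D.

Answer: COMMUTES

Derivation:
Path 1 = f;g:
  0 f~>0 g~>0
  1 f~>1 g~>3
  2 f~>1 g~>3
  3 f~>1 g~>3
  ⟦path⟧₁ = [0->0 1->3 2->3 3->3]
Path 2 = h;k:
  0 h~>4 k~>0
  1 h~>0 k~>3
  2 h~>3 k~>3
  3 h~>2 k~>3
  ⟦path⟧₂ = [0->0 1->3 2->3 3->3]
Equal? same morphism ✓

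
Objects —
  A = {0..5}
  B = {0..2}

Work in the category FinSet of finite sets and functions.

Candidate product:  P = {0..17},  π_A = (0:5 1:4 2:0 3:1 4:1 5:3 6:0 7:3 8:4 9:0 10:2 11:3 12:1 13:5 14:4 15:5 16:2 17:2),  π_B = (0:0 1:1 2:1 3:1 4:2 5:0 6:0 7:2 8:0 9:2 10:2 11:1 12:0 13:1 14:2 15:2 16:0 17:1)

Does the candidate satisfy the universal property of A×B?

|A|·|B| = 6·3 = 18;  |P| = 18
Check the pairing map k ↦ (π_A(k), π_B(k)):
  0 : (5,0)
  1 : (4,1)
  2 : (0,1)
  3 : (1,1)
  4 : (1,2)
  5 : (3,0)
  6 : (0,0)
  7 : (3,2)
  8 : (4,0)
  9 : (0,2)
  10 : (2,2)
  11 : (3,1)
  12 : (1,0)
  13 : (5,1)
  14 : (4,2)
  15 : (5,2)
  16 : (2,0)
  17 : (2,1)
distinct pairs in image: 18 / 18 needed
  → bijection onto A×B; projections well-typed.

Answer: VALID PRODUCT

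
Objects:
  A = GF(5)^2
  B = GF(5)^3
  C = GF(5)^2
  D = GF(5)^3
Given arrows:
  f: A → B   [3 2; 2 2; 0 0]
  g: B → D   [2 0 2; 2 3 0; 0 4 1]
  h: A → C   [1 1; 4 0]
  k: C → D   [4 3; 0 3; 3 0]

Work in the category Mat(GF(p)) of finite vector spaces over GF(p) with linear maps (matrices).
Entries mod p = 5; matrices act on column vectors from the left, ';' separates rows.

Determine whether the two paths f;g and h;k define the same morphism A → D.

Along f;g (path 1):
  e0=(1,0) f→(3,2,0) g→(1,2,3)
  e1=(0,1) f→(2,2,0) g→(4,0,3)
  composite₁ = [1 4; 2 0; 3 3]
Along h;k (path 2):
  e0=(1,0) h→(1,4) k→(1,2,3)
  e1=(0,1) h→(1,0) k→(4,0,3)
  composite₂ = [1 4; 2 0; 3 3]
Equal? same morphism ✓

Answer: COMMUTES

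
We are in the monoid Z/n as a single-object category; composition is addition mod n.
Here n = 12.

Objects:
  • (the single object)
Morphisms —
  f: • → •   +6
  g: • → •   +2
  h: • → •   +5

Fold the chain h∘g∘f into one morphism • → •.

  0 +6≡6 +2≡8 +5≡1  (mod 12)
result: +1

Answer: +1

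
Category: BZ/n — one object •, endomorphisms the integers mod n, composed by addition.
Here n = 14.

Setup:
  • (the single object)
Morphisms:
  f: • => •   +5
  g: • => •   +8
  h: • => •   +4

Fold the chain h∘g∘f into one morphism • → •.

  0 +5≡5 +8≡13 +4≡3  (mod 14)
composite: +3

Answer: +3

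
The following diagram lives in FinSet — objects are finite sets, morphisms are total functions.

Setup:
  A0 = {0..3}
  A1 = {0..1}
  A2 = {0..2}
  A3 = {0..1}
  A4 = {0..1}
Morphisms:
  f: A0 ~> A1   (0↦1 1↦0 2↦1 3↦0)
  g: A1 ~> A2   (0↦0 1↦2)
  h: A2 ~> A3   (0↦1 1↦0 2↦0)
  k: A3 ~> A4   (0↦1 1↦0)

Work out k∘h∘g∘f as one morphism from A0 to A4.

Answer: (0↦1 1↦0 2↦1 3↦0)

Derivation:
  0 f~>1 g~>2 h~>0 k~>1
  1 f~>0 g~>0 h~>1 k~>0
  2 f~>1 g~>2 h~>0 k~>1
  3 f~>0 g~>0 h~>1 k~>0
composite: (0↦1 1↦0 2↦1 3↦0)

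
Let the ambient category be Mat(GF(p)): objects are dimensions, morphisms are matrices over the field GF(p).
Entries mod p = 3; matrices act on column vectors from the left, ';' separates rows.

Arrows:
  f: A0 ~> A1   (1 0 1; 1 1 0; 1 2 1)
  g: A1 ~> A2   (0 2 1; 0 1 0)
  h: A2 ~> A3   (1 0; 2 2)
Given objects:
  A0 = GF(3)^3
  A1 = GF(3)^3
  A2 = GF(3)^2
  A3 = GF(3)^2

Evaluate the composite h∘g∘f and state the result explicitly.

  e0=(1,0,0) f~>(1,1,1) g~>(0,1) h~>(0,2)
  e1=(0,1,0) f~>(0,1,2) g~>(1,1) h~>(1,1)
  e2=(0,0,1) f~>(1,0,1) g~>(1,0) h~>(1,2)
⟦path⟧: (0 1 1; 2 1 2)

Answer: (0 1 1; 2 1 2)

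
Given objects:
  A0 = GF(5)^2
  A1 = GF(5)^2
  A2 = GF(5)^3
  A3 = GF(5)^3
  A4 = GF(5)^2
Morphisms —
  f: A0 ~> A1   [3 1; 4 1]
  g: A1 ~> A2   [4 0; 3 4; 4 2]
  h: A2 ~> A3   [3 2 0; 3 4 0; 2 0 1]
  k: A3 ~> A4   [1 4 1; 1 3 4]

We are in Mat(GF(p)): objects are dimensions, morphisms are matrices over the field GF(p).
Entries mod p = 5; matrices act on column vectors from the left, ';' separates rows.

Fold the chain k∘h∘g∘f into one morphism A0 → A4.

  e0=[1,0] f~>[3,4] g~>[2,0,0] h~>[1,1,4] k~>[4,0]
  e1=[0,1] f~>[1,1] g~>[4,2,1] h~>[1,0,4] k~>[0,2]
⟦path⟧: [4 0; 0 2]

Answer: [4 0; 0 2]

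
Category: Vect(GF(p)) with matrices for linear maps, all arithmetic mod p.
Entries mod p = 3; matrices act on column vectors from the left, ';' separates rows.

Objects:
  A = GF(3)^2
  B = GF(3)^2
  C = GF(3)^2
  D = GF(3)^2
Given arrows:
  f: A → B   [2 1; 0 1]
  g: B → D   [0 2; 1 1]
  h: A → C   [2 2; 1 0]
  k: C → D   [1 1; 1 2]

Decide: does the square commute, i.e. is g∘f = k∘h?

Along f;g (path 1):
  e0=[1,0] f→[2,0] g→[0,2]
  e1=[0,1] f→[1,1] g→[2,2]
  ⟦path⟧₁ = [0 2; 2 2]
Along h;k (path 2):
  e0=[1,0] h→[2,1] k→[0,1]
  e1=[0,1] h→[2,0] k→[2,2]
  ⟦path⟧₂ = [0 2; 1 2]
Equal? NO — does not commute

Answer: DOES NOT COMMUTE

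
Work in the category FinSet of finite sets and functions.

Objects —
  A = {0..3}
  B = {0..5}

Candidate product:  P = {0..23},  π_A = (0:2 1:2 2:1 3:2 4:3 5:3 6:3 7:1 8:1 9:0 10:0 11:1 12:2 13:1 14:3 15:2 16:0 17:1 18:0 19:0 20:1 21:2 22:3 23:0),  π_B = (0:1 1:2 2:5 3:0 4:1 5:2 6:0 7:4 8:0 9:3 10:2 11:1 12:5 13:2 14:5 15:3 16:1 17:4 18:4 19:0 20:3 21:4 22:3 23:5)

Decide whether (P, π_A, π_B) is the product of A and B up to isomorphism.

Answer: NOT A VALID PRODUCT — duplicate pair at indices 7,17

Work:
|A|·|B| = 4·6 = 24;  |P| = 24
Check the pairing map k ↦ (π_A(k), π_B(k)):
  0 : (2,1)
  1 : (2,2)
  2 : (1,5)
  3 : (2,0)
  4 : (3,1)
  5 : (3,2)
  6 : (3,0)
  7 : (1,4)
  8 : (1,0)
  9 : (0,3)
  10 : (0,2)
  11 : (1,1)
  12 : (2,5)
  13 : (1,2)
  14 : (3,5)
  15 : (2,3)
  16 : (0,1)
  17 : (1,4)  ✗ repeats pair of k=7
  18 : (0,4)
  19 : (0,0)
  20 : (1,3)
  21 : (2,4)
  22 : (3,3)
  23 : (0,5)
distinct pairs in image: 23 / 24 needed
  → (1,4) hit at k=7 and k=17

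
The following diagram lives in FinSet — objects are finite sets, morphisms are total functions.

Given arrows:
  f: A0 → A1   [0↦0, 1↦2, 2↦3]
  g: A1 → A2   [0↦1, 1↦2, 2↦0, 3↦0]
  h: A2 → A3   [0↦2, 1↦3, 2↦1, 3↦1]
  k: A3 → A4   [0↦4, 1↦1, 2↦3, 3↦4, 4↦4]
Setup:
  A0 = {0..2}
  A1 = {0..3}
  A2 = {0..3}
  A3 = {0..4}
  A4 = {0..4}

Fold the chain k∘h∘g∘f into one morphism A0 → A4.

Answer: [0↦4, 1↦3, 2↦3]

Trace:
  0 f→0 g→1 h→3 k→4
  1 f→2 g→0 h→2 k→3
  2 f→3 g→0 h→2 k→3
⟦path⟧: [0↦4, 1↦3, 2↦3]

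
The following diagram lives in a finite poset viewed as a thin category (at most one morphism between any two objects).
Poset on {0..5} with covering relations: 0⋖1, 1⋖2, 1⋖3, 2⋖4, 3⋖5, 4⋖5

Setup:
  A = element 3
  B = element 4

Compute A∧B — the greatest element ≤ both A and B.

Common predecessors of 3,4: {0,1}
  0 ⊑ 1
  1 ⊑ 1
glb = 1

Answer: A∧B = 1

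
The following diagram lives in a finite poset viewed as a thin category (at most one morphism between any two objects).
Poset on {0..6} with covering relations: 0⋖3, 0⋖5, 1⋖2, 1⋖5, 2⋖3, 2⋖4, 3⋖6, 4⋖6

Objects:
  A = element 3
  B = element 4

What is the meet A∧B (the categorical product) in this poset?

Answer: A∧B = 2

Trace:
Common predecessors of 3,4: {1,2}
  1 ⊑ 2
  2 ⊑ 2
glb = 2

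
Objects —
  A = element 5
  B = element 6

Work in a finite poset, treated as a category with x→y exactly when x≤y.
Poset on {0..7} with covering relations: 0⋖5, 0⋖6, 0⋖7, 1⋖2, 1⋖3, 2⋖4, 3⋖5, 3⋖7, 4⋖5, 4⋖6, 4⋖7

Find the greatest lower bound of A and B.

Answer: NO MEET EXISTS

Work:
Lower bounds of A=5 and B=6: {0,1,2,4}
  maximal lower bounds 0 and 4 are incomparable: neither 0⊑4 nor 4⊑0
→ no greatest lower bound exists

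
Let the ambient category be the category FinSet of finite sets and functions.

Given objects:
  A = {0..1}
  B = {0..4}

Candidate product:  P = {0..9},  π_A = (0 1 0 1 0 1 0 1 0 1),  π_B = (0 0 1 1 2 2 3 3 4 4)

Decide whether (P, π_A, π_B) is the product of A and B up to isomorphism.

Answer: VALID PRODUCT

Trace:
|A|·|B| = 2·5 = 10;  |P| = 10
Check the pairing map k ↦ (π_A(k), π_B(k)):
  0 ↦ (0,0)
  1 ↦ (1,0)
  2 ↦ (0,1)
  3 ↦ (1,1)
  4 ↦ (0,2)
  5 ↦ (1,2)
  6 ↦ (0,3)
  7 ↦ (1,3)
  8 ↦ (0,4)
  9 ↦ (1,4)
distinct pairs in image: 10 / 10 needed
  → bijection onto A×B; projections well-typed.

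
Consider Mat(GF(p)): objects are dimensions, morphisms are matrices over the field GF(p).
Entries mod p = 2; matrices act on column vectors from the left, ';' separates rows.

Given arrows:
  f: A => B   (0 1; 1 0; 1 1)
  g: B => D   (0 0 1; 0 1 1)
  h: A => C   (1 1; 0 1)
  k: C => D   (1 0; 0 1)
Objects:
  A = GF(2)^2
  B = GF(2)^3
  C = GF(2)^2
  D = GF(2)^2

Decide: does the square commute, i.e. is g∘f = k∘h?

Path 1 = f;g:
  e0=[1,0] f=>[0,1,1] g=>[1,0]
  e1=[0,1] f=>[1,0,1] g=>[1,1]
  composite₁ = (1 1; 0 1)
Path 2 = h;k:
  e0=[1,0] h=>[1,0] k=>[1,0]
  e1=[0,1] h=>[1,1] k=>[1,1]
  composite₂ = (1 1; 0 1)
Equal? same morphism ✓

Answer: COMMUTES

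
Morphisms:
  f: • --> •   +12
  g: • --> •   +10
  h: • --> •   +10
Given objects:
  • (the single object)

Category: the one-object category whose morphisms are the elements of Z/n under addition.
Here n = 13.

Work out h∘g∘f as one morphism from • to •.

Answer: +6

Work:
  0 +12≡12 +10≡9 +10≡6  (mod 13)
⟦path⟧: +6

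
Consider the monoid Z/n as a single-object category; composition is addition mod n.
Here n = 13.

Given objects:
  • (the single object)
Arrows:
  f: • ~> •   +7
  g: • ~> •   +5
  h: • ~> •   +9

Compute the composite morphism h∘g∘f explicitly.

  0 +7≡7 +5≡12 +9≡8  (mod 13)
composite: +8

Answer: +8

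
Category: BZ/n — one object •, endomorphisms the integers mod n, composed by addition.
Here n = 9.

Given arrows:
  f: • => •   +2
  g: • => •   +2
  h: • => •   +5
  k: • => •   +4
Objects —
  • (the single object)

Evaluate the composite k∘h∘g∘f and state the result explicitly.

Answer: +4

Derivation:
  0 +2≡2 +2≡4 +5≡0 +4≡4  (mod 9)
result: +4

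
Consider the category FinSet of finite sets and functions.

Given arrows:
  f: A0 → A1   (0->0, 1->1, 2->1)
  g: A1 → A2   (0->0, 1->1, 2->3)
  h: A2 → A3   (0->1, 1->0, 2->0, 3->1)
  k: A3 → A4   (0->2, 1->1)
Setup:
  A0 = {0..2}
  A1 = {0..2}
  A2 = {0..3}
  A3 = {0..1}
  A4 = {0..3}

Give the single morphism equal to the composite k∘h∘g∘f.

Answer: (0->1, 1->2, 2->2)

Trace:
  0 f→0 g→0 h→1 k→1
  1 f→1 g→1 h→0 k→2
  2 f→1 g→1 h→0 k→2
result: (0->1, 1->2, 2->2)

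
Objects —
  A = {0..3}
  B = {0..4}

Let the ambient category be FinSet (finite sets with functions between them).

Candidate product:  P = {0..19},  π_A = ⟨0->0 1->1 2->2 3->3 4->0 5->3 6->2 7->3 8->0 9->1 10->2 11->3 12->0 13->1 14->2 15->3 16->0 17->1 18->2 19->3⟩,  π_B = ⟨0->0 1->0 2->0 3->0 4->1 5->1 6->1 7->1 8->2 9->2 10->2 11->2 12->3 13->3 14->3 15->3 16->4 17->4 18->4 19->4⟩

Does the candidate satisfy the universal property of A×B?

|A|·|B| = 4·5 = 20;  |P| = 20
Check the pairing map k ↦ (π_A(k), π_B(k)):
  0 -> (0,0)
  1 -> (1,0)
  2 -> (2,0)
  3 -> (3,0)
  4 -> (0,1)
  5 -> (3,1)
  6 -> (2,1)
  7 -> (3,1)  ✗ repeats pair of k=5
  8 -> (0,2)
  9 -> (1,2)
  10 -> (2,2)
  11 -> (3,2)
  12 -> (0,3)
  13 -> (1,3)
  14 -> (2,3)
  15 -> (3,3)
  16 -> (0,4)
  17 -> (1,4)
  18 -> (2,4)
  19 -> (3,4)
distinct pairs in image: 19 / 20 needed
  → (3,1) hit at k=5 and k=7

Answer: NOT A VALID PRODUCT — duplicate pair at indices 7,5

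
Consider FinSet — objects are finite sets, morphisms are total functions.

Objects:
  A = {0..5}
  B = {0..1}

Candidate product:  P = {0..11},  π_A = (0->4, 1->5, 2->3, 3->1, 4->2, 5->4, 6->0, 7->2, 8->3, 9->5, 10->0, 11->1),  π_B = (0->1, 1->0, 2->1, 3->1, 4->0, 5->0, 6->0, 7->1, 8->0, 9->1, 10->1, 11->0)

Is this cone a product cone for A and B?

Answer: VALID PRODUCT

Trace:
|A|·|B| = 6·2 = 12;  |P| = 12
Check the pairing map k ↦ (π_A(k), π_B(k)):
  0 -> (4,1)
  1 -> (5,0)
  2 -> (3,1)
  3 -> (1,1)
  4 -> (2,0)
  5 -> (4,0)
  6 -> (0,0)
  7 -> (2,1)
  8 -> (3,0)
  9 -> (5,1)
  10 -> (0,1)
  11 -> (1,0)
distinct pairs in image: 12 / 12 needed
  → bijection onto A×B; projections well-typed.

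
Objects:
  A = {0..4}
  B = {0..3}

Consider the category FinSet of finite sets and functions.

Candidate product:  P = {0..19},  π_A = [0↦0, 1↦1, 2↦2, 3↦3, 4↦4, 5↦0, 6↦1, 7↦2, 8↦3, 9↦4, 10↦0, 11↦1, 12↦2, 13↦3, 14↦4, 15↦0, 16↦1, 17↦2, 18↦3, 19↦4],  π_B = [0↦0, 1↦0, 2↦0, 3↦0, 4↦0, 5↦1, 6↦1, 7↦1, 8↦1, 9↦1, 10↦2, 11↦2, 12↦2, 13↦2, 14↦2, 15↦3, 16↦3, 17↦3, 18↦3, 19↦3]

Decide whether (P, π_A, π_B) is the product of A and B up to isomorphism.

Answer: VALID PRODUCT

Trace:
|A|·|B| = 5·4 = 20;  |P| = 20
Check the pairing map k ↦ (π_A(k), π_B(k)):
  0 ↦ (0,0)
  1 ↦ (1,0)
  2 ↦ (2,0)
  3 ↦ (3,0)
  4 ↦ (4,0)
  5 ↦ (0,1)
  6 ↦ (1,1)
  7 ↦ (2,1)
  8 ↦ (3,1)
  9 ↦ (4,1)
  10 ↦ (0,2)
  11 ↦ (1,2)
  12 ↦ (2,2)
  13 ↦ (3,2)
  14 ↦ (4,2)
  15 ↦ (0,3)
  16 ↦ (1,3)
  17 ↦ (2,3)
  18 ↦ (3,3)
  19 ↦ (4,3)
distinct pairs in image: 20 / 20 needed
  → bijection onto A×B; projections well-typed.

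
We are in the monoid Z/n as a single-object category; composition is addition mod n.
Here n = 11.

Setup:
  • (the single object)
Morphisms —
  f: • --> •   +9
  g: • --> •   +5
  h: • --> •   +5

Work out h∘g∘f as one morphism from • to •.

  0 +9≡9 +5≡3 +5≡8  (mod 11)
result: +8

Answer: +8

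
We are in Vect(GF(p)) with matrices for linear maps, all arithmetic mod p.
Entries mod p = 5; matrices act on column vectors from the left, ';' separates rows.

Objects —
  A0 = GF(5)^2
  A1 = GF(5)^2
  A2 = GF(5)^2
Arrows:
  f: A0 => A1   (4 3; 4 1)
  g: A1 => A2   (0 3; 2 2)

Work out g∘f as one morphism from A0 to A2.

Answer: (2 3; 1 3)

Trace:
  e0=⟨1,0⟩ f=>⟨4,4⟩ g=>⟨2,1⟩
  e1=⟨0,1⟩ f=>⟨3,1⟩ g=>⟨3,3⟩
composite: (2 3; 1 3)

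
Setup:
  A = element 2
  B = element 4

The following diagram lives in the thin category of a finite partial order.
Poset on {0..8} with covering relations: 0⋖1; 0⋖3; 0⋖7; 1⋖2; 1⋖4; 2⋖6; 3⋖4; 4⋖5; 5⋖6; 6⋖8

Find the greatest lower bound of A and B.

Common predecessors of 2,4: {0,1}
  0 <= 1
  1 <= 1
glb = 1

Answer: A∧B = 1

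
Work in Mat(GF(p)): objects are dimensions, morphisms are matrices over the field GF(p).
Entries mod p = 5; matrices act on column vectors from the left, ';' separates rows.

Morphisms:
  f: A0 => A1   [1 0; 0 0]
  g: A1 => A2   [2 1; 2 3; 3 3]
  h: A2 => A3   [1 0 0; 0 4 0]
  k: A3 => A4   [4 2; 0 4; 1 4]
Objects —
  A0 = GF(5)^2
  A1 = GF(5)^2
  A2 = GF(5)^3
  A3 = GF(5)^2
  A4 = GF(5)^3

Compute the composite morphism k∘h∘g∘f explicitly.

  e0=[1,0] f=>[1,0] g=>[2,2,3] h=>[2,3] k=>[4,2,4]
  e1=[0,1] f=>[0,0] g=>[0,0,0] h=>[0,0] k=>[0,0,0]
result: [4 0; 2 0; 4 0]

Answer: [4 0; 2 0; 4 0]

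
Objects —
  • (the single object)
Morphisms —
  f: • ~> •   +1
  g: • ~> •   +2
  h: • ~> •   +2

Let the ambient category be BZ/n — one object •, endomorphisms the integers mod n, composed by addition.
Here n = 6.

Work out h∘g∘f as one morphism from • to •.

  0 +1≡1 +2≡3 +2≡5  (mod 6)
⟦path⟧: +5

Answer: +5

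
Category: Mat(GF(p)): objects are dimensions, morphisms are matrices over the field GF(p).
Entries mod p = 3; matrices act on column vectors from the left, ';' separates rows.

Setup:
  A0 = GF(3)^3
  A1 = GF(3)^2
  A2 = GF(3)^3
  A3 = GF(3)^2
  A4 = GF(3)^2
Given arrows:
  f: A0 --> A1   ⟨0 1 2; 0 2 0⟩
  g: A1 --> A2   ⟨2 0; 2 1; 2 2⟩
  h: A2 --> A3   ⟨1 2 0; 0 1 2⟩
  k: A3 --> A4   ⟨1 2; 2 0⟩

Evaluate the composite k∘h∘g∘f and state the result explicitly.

  e0=⟨1,0,0⟩ f-->⟨0,0⟩ g-->⟨0,0,0⟩ h-->⟨0,0⟩ k-->⟨0,0⟩
  e1=⟨0,1,0⟩ f-->⟨1,2⟩ g-->⟨2,1,0⟩ h-->⟨1,1⟩ k-->⟨0,2⟩
  e2=⟨0,0,1⟩ f-->⟨2,0⟩ g-->⟨1,1,1⟩ h-->⟨0,0⟩ k-->⟨0,0⟩
result: ⟨0 0 0; 0 2 0⟩

Answer: ⟨0 0 0; 0 2 0⟩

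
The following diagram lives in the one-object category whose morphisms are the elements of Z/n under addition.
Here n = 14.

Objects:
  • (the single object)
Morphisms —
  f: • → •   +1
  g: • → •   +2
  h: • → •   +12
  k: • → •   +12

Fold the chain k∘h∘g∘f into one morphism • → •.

  0 +1≡1 +2≡3 +12≡1 +12≡13  (mod 14)
⟦path⟧: +13

Answer: +13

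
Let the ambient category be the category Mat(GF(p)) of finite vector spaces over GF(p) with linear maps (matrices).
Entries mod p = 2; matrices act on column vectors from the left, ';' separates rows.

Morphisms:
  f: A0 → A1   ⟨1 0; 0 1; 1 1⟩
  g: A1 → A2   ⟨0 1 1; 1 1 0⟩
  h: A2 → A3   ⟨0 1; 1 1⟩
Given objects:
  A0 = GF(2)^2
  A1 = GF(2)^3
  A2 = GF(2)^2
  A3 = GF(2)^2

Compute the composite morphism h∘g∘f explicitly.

Answer: ⟨1 1; 0 1⟩

Work:
  e0=⟨1,0⟩ f→⟨1,0,1⟩ g→⟨1,1⟩ h→⟨1,0⟩
  e1=⟨0,1⟩ f→⟨0,1,1⟩ g→⟨0,1⟩ h→⟨1,1⟩
⟦path⟧: ⟨1 1; 0 1⟩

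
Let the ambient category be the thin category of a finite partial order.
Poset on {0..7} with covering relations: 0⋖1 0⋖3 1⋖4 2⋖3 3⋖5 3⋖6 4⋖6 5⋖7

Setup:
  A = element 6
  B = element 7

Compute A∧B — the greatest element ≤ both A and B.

Answer: A∧B = 3

Work:
Lower bounds of A=6 and B=7: {0,2,3}
  0 <= 3
  2 <= 3
  3 <= 3
glb = 3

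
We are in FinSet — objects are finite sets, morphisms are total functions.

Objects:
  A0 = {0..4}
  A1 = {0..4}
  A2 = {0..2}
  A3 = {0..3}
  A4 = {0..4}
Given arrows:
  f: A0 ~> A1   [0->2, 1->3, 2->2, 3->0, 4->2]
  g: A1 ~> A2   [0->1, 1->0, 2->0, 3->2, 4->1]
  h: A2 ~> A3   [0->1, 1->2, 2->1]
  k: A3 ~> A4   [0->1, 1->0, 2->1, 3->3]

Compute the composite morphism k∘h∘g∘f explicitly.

Answer: [0->0, 1->0, 2->0, 3->1, 4->0]

Trace:
  0 f~>2 g~>0 h~>1 k~>0
  1 f~>3 g~>2 h~>1 k~>0
  2 f~>2 g~>0 h~>1 k~>0
  3 f~>0 g~>1 h~>2 k~>1
  4 f~>2 g~>0 h~>1 k~>0
result: [0->0, 1->0, 2->0, 3->1, 4->0]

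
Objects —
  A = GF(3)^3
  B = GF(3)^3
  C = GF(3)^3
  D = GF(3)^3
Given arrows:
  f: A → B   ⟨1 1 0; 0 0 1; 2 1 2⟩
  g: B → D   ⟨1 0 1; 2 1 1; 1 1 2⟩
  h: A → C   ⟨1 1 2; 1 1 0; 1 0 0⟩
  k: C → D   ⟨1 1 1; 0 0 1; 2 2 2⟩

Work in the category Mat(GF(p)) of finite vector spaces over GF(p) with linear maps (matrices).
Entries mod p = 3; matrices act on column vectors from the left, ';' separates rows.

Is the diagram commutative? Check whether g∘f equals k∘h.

Path 1 = f;g:
  e0=(1,0,0) f→(1,0,2) g→(0,1,2)
  e1=(0,1,0) f→(1,0,1) g→(2,0,0)
  e2=(0,0,1) f→(0,1,2) g→(2,0,2)
  composite₁ = ⟨0 2 2; 1 0 0; 2 0 2⟩
Path 2 = h;k:
  e0=(1,0,0) h→(1,1,1) k→(0,1,0)
  e1=(0,1,0) h→(1,1,0) k→(2,0,1)
  e2=(0,0,1) h→(2,0,0) k→(2,0,1)
  composite₂ = ⟨0 2 2; 1 0 0; 0 1 1⟩
Equal? NO — does not commute

Answer: DOES NOT COMMUTE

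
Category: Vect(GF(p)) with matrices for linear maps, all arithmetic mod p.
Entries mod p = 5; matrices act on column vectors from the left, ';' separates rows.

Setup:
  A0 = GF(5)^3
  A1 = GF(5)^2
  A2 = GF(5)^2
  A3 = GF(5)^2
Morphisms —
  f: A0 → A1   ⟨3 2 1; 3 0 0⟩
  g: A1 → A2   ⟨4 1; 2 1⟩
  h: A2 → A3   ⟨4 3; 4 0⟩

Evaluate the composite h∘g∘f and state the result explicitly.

Answer: ⟨2 4 2; 0 2 1⟩

Trace:
  e0=[1,0,0] f→[3,3] g→[0,4] h→[2,0]
  e1=[0,1,0] f→[2,0] g→[3,4] h→[4,2]
  e2=[0,0,1] f→[1,0] g→[4,2] h→[2,1]
result: ⟨2 4 2; 0 2 1⟩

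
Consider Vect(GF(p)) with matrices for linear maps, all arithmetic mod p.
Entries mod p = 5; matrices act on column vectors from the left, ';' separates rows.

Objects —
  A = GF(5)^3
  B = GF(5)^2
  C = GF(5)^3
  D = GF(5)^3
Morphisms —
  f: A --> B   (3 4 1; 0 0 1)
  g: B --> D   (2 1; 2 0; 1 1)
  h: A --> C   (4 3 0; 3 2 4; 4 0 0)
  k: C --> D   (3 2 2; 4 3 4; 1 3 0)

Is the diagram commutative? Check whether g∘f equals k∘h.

Answer: COMMUTES

Trace:
1) trace f;g:
  e0=(1,0,0) f-->(3,0) g-->(1,1,3)
  e1=(0,1,0) f-->(4,0) g-->(3,3,4)
  e2=(0,0,1) f-->(1,1) g-->(3,2,2)
  result₁ = (1 3 3; 1 3 2; 3 4 2)
2) trace h;k:
  e0=(1,0,0) h-->(4,3,4) k-->(1,1,3)
  e1=(0,1,0) h-->(3,2,0) k-->(3,3,4)
  e2=(0,0,1) h-->(0,4,0) k-->(3,2,2)
  result₂ = (1 3 3; 1 3 2; 3 4 2)
Equal? same morphism ✓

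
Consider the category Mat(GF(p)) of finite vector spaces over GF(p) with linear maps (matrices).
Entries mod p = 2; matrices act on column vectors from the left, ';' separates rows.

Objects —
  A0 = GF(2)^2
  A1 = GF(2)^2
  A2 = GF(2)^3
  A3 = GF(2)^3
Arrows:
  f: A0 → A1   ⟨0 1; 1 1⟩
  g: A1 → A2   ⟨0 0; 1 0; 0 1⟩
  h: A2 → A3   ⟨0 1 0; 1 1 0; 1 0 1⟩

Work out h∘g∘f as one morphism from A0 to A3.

Answer: ⟨0 1; 0 1; 1 1⟩

Trace:
  e0=[1,0] f→[0,1] g→[0,0,1] h→[0,0,1]
  e1=[0,1] f→[1,1] g→[0,1,1] h→[1,1,1]
composite: ⟨0 1; 0 1; 1 1⟩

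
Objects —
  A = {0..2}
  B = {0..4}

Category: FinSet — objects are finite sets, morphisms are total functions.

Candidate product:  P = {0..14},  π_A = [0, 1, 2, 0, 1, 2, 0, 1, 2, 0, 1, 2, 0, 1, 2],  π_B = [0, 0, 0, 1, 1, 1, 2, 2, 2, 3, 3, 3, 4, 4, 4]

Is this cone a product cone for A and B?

|A|·|B| = 3·5 = 15;  |P| = 15
Check the pairing map k ↦ (π_A(k), π_B(k)):
  0 ↦ (0,0)
  1 ↦ (1,0)
  2 ↦ (2,0)
  3 ↦ (0,1)
  4 ↦ (1,1)
  5 ↦ (2,1)
  6 ↦ (0,2)
  7 ↦ (1,2)
  8 ↦ (2,2)
  9 ↦ (0,3)
  10 ↦ (1,3)
  11 ↦ (2,3)
  12 ↦ (0,4)
  13 ↦ (1,4)
  14 ↦ (2,4)
distinct pairs in image: 15 / 15 needed
  → bijection onto A×B; projections well-typed.

Answer: VALID PRODUCT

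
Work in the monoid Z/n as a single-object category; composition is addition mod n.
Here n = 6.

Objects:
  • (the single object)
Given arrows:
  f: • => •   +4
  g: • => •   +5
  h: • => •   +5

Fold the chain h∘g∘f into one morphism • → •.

  0 +4≡4 +5≡3 +5≡2  (mod 6)
composite: +2

Answer: +2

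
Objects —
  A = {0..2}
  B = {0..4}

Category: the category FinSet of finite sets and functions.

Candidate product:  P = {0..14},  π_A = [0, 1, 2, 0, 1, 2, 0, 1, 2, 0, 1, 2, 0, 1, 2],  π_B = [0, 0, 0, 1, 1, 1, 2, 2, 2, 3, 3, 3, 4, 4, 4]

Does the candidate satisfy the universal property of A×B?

|A|·|B| = 3·5 = 15;  |P| = 15
Check the pairing map k ↦ (π_A(k), π_B(k)):
  0 -> (0,0)
  1 -> (1,0)
  2 -> (2,0)
  3 -> (0,1)
  4 -> (1,1)
  5 -> (2,1)
  6 -> (0,2)
  7 -> (1,2)
  8 -> (2,2)
  9 -> (0,3)
  10 -> (1,3)
  11 -> (2,3)
  12 -> (0,4)
  13 -> (1,4)
  14 -> (2,4)
distinct pairs in image: 15 / 15 needed
  → bijection onto A×B; projections well-typed.

Answer: VALID PRODUCT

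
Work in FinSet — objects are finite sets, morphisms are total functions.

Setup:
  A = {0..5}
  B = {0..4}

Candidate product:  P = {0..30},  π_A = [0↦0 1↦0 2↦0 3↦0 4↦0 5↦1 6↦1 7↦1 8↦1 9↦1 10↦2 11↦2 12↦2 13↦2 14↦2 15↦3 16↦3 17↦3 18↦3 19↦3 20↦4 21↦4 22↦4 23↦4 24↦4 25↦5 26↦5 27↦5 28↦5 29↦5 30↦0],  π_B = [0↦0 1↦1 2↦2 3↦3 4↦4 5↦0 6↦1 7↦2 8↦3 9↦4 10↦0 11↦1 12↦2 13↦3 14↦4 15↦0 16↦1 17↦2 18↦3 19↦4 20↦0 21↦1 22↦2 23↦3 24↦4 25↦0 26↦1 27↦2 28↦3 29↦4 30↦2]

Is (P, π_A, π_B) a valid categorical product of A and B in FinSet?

|A|·|B| = 6·5 = 30;  |P| = 31
  → cardinalities differ; no bijection possible.

Answer: NOT A VALID PRODUCT — |P|=31 ≠ |A|·|B|=30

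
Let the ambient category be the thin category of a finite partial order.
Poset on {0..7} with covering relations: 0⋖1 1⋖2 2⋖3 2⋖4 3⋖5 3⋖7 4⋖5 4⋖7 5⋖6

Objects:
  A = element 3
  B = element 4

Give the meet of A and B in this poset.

Answer: A∧B = 2

Work:
{x : x≤A ∧ x≤B} = {0,1,2}  (A=3, B=4)
  0 ≤ 2
  1 ≤ 2
  2 ≤ 2
glb = 2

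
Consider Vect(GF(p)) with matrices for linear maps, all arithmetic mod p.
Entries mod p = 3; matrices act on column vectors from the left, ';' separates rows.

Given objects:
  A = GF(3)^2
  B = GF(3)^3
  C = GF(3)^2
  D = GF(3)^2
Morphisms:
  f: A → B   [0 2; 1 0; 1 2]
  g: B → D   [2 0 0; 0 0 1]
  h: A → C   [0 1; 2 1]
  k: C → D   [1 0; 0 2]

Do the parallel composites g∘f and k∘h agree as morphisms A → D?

Answer: COMMUTES

Derivation:
1) trace f;g:
  e0=⟨1,0⟩ f→⟨0,1,1⟩ g→⟨0,1⟩
  e1=⟨0,1⟩ f→⟨2,0,2⟩ g→⟨1,2⟩
  result₁ = [0 1; 1 2]
2) trace h;k:
  e0=⟨1,0⟩ h→⟨0,2⟩ k→⟨0,1⟩
  e1=⟨0,1⟩ h→⟨1,1⟩ k→⟨1,2⟩
  result₂ = [0 1; 1 2]
Equal? same morphism ✓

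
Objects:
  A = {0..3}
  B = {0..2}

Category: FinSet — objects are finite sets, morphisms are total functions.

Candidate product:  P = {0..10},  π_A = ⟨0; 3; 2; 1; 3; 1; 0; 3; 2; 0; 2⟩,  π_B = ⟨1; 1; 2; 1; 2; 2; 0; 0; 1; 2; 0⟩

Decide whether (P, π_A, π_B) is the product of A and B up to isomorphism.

|A|·|B| = 4·3 = 12;  |P| = 11
  → cardinalities differ; no bijection possible.

Answer: NOT A VALID PRODUCT — |P|=11 ≠ |A|·|B|=12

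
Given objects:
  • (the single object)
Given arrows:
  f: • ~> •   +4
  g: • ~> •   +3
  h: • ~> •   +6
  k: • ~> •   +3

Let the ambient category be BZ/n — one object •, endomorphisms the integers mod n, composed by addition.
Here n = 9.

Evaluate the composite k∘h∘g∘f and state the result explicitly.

Answer: +7

Trace:
  0 +4≡4 +3≡7 +6≡4 +3≡7  (mod 9)
composite: +7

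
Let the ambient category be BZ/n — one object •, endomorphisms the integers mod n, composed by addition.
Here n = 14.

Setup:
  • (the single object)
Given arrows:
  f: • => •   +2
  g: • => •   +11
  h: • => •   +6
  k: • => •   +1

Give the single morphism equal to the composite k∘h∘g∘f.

  0 +2≡2 +11≡13 +6≡5 +1≡6  (mod 14)
composite: +6

Answer: +6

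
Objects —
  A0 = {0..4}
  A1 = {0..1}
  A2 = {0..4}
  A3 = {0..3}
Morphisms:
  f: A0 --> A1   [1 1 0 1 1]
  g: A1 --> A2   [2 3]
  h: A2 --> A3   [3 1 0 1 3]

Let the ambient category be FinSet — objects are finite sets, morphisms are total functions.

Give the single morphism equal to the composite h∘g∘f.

  0 f-->1 g-->3 h-->1
  1 f-->1 g-->3 h-->1
  2 f-->0 g-->2 h-->0
  3 f-->1 g-->3 h-->1
  4 f-->1 g-->3 h-->1
result: [1 1 0 1 1]

Answer: [1 1 0 1 1]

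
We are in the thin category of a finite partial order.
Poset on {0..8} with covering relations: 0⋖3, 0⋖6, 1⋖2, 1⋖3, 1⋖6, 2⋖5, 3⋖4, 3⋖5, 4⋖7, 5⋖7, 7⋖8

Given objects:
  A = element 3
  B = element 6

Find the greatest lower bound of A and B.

{x : x≤A ∧ x≤B} = {0,1}  (A=3, B=6)
  maximal lower bounds 0 and 1 are incomparable: neither 0≤1 nor 1≤0
→ no greatest lower bound exists

Answer: NO MEET EXISTS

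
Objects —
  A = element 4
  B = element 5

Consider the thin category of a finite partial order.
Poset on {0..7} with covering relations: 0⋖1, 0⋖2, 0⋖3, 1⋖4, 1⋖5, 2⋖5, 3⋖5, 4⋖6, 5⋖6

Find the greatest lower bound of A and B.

Lower bounds of A=4 and B=5: {0,1}
  0 <= 1
  1 <= 1
glb = 1

Answer: A∧B = 1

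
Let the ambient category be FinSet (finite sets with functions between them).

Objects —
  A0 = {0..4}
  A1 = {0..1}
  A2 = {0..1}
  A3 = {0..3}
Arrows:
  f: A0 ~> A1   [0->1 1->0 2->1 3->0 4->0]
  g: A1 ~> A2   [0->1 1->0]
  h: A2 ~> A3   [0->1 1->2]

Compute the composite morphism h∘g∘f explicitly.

  0 f~>1 g~>0 h~>1
  1 f~>0 g~>1 h~>2
  2 f~>1 g~>0 h~>1
  3 f~>0 g~>1 h~>2
  4 f~>0 g~>1 h~>2
composite: [0->1 1->2 2->1 3->2 4->2]

Answer: [0->1 1->2 2->1 3->2 4->2]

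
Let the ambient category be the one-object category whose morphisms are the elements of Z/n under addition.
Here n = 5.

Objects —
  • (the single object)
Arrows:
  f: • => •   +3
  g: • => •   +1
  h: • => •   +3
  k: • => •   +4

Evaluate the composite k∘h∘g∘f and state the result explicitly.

Answer: +1

Trace:
  0 +3≡3 +1≡4 +3≡2 +4≡1  (mod 5)
result: +1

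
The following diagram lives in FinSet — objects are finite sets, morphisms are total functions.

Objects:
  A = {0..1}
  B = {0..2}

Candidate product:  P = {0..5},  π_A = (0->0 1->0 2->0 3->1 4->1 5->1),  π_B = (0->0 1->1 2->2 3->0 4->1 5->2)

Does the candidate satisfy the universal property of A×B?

Answer: VALID PRODUCT

Derivation:
|A|·|B| = 2·3 = 6;  |P| = 6
Check the pairing map k ↦ (π_A(k), π_B(k)):
  0 -> (0,0)
  1 -> (0,1)
  2 -> (0,2)
  3 -> (1,0)
  4 -> (1,1)
  5 -> (1,2)
distinct pairs in image: 6 / 6 needed
  → bijection onto A×B; projections well-typed.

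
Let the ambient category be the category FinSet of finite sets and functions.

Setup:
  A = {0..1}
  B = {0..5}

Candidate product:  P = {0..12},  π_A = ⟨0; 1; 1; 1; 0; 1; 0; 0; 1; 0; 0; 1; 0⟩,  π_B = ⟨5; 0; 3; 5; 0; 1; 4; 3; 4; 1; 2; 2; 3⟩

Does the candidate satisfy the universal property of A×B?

Answer: NOT A VALID PRODUCT — |P|=13 ≠ |A|·|B|=12

Trace:
|A|·|B| = 2·6 = 12;  |P| = 13
  → cardinalities differ; no bijection possible.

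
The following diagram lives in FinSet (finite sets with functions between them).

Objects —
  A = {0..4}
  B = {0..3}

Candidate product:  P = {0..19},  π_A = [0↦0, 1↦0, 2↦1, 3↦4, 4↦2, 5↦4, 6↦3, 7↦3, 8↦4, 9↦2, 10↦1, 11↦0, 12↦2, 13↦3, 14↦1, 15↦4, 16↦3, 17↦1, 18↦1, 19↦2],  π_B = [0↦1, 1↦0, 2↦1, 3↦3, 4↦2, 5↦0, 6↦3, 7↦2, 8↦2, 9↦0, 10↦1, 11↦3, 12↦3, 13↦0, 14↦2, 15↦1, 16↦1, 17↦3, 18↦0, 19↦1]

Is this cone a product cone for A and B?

Answer: NOT A VALID PRODUCT — duplicate pair at indices 10,2

Derivation:
|A|·|B| = 5·4 = 20;  |P| = 20
Check the pairing map k ↦ (π_A(k), π_B(k)):
  0 ↦ (0,1)
  1 ↦ (0,0)
  2 ↦ (1,1)
  3 ↦ (4,3)
  4 ↦ (2,2)
  5 ↦ (4,0)
  6 ↦ (3,3)
  7 ↦ (3,2)
  8 ↦ (4,2)
  9 ↦ (2,0)
  10 ↦ (1,1)  ✗ repeats pair of k=2
  11 ↦ (0,3)
  12 ↦ (2,3)
  13 ↦ (3,0)
  14 ↦ (1,2)
  15 ↦ (4,1)
  16 ↦ (3,1)
  17 ↦ (1,3)
  18 ↦ (1,0)
  19 ↦ (2,1)
distinct pairs in image: 19 / 20 needed
  → (1,1) hit at k=2 and k=10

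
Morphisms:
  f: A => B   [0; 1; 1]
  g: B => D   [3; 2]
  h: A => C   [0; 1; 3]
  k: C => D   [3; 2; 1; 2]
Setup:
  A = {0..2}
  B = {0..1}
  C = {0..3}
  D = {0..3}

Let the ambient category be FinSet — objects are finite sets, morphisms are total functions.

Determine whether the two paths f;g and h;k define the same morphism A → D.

Answer: COMMUTES

Trace:
Path 1 = f;g:
  0 f=>0 g=>3
  1 f=>1 g=>2
  2 f=>1 g=>2
  result₁ = [3; 2; 2]
Path 2 = h;k:
  0 h=>0 k=>3
  1 h=>1 k=>2
  2 h=>3 k=>2
  result₂ = [3; 2; 2]
Equal? same morphism ✓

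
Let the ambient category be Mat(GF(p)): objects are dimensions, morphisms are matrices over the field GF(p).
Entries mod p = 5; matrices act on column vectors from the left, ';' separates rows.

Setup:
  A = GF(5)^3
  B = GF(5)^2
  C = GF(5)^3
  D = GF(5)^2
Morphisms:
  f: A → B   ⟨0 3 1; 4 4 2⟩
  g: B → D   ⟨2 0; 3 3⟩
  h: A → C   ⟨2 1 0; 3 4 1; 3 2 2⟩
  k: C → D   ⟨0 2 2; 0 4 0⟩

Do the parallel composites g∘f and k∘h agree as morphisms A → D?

1) trace f;g:
  e0=⟨1,0,0⟩ f→⟨0,4⟩ g→⟨0,2⟩
  e1=⟨0,1,0⟩ f→⟨3,4⟩ g→⟨1,1⟩
  e2=⟨0,0,1⟩ f→⟨1,2⟩ g→⟨2,4⟩
  composite₁ = ⟨0 1 2; 2 1 4⟩
2) trace h;k:
  e0=⟨1,0,0⟩ h→⟨2,3,3⟩ k→⟨2,2⟩
  e1=⟨0,1,0⟩ h→⟨1,4,2⟩ k→⟨2,1⟩
  e2=⟨0,0,1⟩ h→⟨0,1,2⟩ k→⟨1,4⟩
  composite₂ = ⟨2 2 1; 2 1 4⟩
Equal? differ; not commutative

Answer: DOES NOT COMMUTE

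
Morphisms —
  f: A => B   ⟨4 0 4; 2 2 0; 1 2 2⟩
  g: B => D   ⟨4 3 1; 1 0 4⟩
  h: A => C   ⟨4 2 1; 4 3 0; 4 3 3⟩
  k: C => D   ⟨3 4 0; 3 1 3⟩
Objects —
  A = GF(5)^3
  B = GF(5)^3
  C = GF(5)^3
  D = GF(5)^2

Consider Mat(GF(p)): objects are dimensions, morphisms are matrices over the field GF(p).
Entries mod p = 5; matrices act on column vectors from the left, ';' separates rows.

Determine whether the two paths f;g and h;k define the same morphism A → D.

1) trace f;g:
  e0=(1,0,0) f=>(4,2,1) g=>(3,3)
  e1=(0,1,0) f=>(0,2,2) g=>(3,3)
  e2=(0,0,1) f=>(4,0,2) g=>(3,2)
  composite₁ = ⟨3 3 3; 3 3 2⟩
2) trace h;k:
  e0=(1,0,0) h=>(4,4,4) k=>(3,3)
  e1=(0,1,0) h=>(2,3,3) k=>(3,3)
  e2=(0,0,1) h=>(1,0,3) k=>(3,2)
  composite₂ = ⟨3 3 3; 3 3 2⟩
Equal? YES — commutes

Answer: COMMUTES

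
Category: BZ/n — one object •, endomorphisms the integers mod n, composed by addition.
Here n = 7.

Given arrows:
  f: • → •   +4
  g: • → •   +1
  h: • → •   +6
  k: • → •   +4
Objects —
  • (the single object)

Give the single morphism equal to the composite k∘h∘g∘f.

Answer: +1

Trace:
  0 +4≡4 +1≡5 +6≡4 +4≡1  (mod 7)
result: +1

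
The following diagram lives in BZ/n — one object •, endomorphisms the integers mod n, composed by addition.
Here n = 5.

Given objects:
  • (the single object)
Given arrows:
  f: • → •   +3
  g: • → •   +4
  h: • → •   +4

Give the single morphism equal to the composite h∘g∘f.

Answer: +1

Work:
  0 +3≡3 +4≡2 +4≡1  (mod 5)
composite: +1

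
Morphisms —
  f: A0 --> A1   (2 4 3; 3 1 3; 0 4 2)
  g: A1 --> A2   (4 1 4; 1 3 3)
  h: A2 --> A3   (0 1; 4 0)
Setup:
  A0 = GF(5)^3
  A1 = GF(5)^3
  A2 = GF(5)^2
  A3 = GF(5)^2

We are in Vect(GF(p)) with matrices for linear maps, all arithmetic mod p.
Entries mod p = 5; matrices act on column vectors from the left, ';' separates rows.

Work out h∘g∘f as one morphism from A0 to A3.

Answer: (1 4 3; 4 2 2)

Derivation:
  e0=[1,0,0] f-->[2,3,0] g-->[1,1] h-->[1,4]
  e1=[0,1,0] f-->[4,1,4] g-->[3,4] h-->[4,2]
  e2=[0,0,1] f-->[3,3,2] g-->[3,3] h-->[3,2]
composite: (1 4 3; 4 2 2)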